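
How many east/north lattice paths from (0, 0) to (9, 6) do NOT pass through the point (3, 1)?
Number of paths = 3157

Total paths from (0, 0) to (9, 6): C(15, 9) = 5005. Paths through (3, 1): (paths (0, 0) → (3, 1)) × (paths (3, 1) → (9, 6)) = C(4, 3) · C(11, 6) = 4 · 462 = 1848. Avoidance count = 5005 − 1848 = 3157.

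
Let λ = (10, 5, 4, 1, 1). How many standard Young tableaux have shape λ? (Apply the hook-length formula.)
# SYT of shape (10, 5, 4, 1, 1) = 126977760

Hook-length formula: f^λ = n! / Π hook(c), product over all cells c of the Young diagram. For λ = (10, 5, 4, 1, 1), n = 21 boxes. Hook lengths by row (left-to-right, top-to-bottom): [14, 11, 10, 9, 7, 5, 4, 3, 2, 1]; [8, 5, 4, 3, 1]; [6, 3, 2, 1]; [2]; [1]. Product of hooks = 402361344000. So f^λ = 21! / 402361344000 = 51090942171709440000 / 402361344000 = 126977760.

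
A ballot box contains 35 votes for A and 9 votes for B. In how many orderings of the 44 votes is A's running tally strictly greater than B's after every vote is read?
Strict-lead orderings = 418913482

Total orderings of the 44 votes with 35 for A: C(44, 35) = 708930508. By the Bertrand ballot formula (Cycle Lemma / reflection principle), the number of orderings in which A is strictly ahead of B throughout is (p − q)/(p + q) · C(p + q, p) = (35 − 9)/(35 + 9) · 708930508 = 418913482.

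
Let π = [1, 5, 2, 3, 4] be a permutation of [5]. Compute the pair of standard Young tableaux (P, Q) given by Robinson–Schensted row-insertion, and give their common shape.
P = [1, 2, 3, 4] / [5];  Q = [1, 2, 4, 5] / [3];  common shape = (4, 1)

Row-insert the values π_1, π_2, … into P one at a time, bumping the leftmost entry strictly greater than the inserted value down to the next row. The recording tableau Q records, in position (i, j), the step at which that cell was added to P.
  Insert 1 (step 1): P = [1];  Q = [1]
  Insert 5 (step 2): P = [1, 5];  Q = [1, 2]
  Insert 2 (step 3): P = [1, 2] / [5];  Q = [1, 2] / [3]
  Insert 3 (step 4): P = [1, 2, 3] / [5];  Q = [1, 2, 4] / [3]
  Insert 4 (step 5): P = [1, 2, 3, 4] / [5];  Q = [1, 2, 4, 5] / [3]
Final shape: (4, 1).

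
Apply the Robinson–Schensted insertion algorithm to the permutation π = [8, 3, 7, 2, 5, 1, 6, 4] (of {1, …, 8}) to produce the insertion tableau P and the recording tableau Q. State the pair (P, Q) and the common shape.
P = [1, 4, 6] / [2, 5] / [3, 7] / [8];  Q = [1, 3, 7] / [2, 5] / [4, 8] / [6];  common shape = (3, 2, 2, 1)

Row-insert the values π_1, π_2, … into P one at a time, bumping the leftmost entry strictly greater than the inserted value down to the next row. The recording tableau Q records, in position (i, j), the step at which that cell was added to P.
  Insert 8 (step 1): P = [8];  Q = [1]
  Insert 3 (step 2): P = [3] / [8];  Q = [1] / [2]
  Insert 7 (step 3): P = [3, 7] / [8];  Q = [1, 3] / [2]
  Insert 2 (step 4): P = [2, 7] / [3] / [8];  Q = [1, 3] / [2] / [4]
  Insert 5 (step 5): P = [2, 5] / [3, 7] / [8];  Q = [1, 3] / [2, 5] / [4]
  Insert 1 (step 6): P = [1, 5] / [2, 7] / [3] / [8];  Q = [1, 3] / [2, 5] / [4] / [6]
  Insert 6 (step 7): P = [1, 5, 6] / [2, 7] / [3] / [8];  Q = [1, 3, 7] / [2, 5] / [4] / [6]
  Insert 4 (step 8): P = [1, 4, 6] / [2, 5] / [3, 7] / [8];  Q = [1, 3, 7] / [2, 5] / [4, 8] / [6]
Final shape: (3, 2, 2, 1).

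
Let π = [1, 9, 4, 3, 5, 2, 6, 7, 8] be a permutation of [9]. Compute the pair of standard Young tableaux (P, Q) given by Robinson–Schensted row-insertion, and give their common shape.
P = [1, 2, 5, 6, 7, 8] / [3] / [4] / [9];  Q = [1, 2, 5, 7, 8, 9] / [3] / [4] / [6];  common shape = (6, 1, 1, 1)

Row-insert the values π_1, π_2, … into P one at a time, bumping the leftmost entry strictly greater than the inserted value down to the next row. The recording tableau Q records, in position (i, j), the step at which that cell was added to P.
  Insert 1 (step 1): P = [1];  Q = [1]
  Insert 9 (step 2): P = [1, 9];  Q = [1, 2]
  Insert 4 (step 3): P = [1, 4] / [9];  Q = [1, 2] / [3]
  Insert 3 (step 4): P = [1, 3] / [4] / [9];  Q = [1, 2] / [3] / [4]
  Insert 5 (step 5): P = [1, 3, 5] / [4] / [9];  Q = [1, 2, 5] / [3] / [4]
  Insert 2 (step 6): P = [1, 2, 5] / [3] / [4] / [9];  Q = [1, 2, 5] / [3] / [4] / [6]
  Insert 6 (step 7): P = [1, 2, 5, 6] / [3] / [4] / [9];  Q = [1, 2, 5, 7] / [3] / [4] / [6]
  Insert 7 (step 8): P = [1, 2, 5, 6, 7] / [3] / [4] / [9];  Q = [1, 2, 5, 7, 8] / [3] / [4] / [6]
  Insert 8 (step 9): P = [1, 2, 5, 6, 7, 8] / [3] / [4] / [9];  Q = [1, 2, 5, 7, 8, 9] / [3] / [4] / [6]
Final shape: (6, 1, 1, 1).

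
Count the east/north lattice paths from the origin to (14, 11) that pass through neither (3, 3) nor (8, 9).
Number of paths = 2523800

Inclusion–exclusion. Total paths: C(25, 14) = 4457400. Through P₁: C(6, 3)·C(19, 11) = 1511640. Through P₂: C(17, 8)·C(8, 6) = 680680. Since P₁ is strictly southwest of P₂, a monotone path through both must visit P₁ then P₂; paths through both = C(6, 3)·C(11, 5)·C(8, 6) = 258720. Avoid both = 4457400 − 1511640 − 680680 + 258720 = 2523800.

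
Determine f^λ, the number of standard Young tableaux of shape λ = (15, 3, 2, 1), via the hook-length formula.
# SYT of shape (15, 3, 2, 1) = 587860

Hook-length formula: f^λ = n! / Π hook(c), product over all cells c of the Young diagram. For λ = (15, 3, 2, 1), n = 21 boxes. Hook lengths by row (left-to-right, top-to-bottom): [18, 16, 14, 12, 11, 10, 9, 8, 7, 6, 5, 4, 3, 2, 1]; [5, 3, 1]; [3, 1]; [1]. Product of hooks = 86910050304000. So f^λ = 21! / 86910050304000 = 51090942171709440000 / 86910050304000 = 587860.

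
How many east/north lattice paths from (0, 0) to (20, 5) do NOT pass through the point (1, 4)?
Number of paths = 53030

Total paths from (0, 0) to (20, 5): C(25, 20) = 53130. Paths through (1, 4): (paths (0, 0) → (1, 4)) × (paths (1, 4) → (20, 5)) = C(5, 1) · C(20, 19) = 5 · 20 = 100. Avoidance count = 53130 − 100 = 53030.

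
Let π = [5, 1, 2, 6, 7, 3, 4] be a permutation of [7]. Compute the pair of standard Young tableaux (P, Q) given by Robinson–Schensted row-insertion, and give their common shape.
P = [1, 2, 3, 4] / [5, 6, 7];  Q = [1, 3, 4, 5] / [2, 6, 7];  common shape = (4, 3)

Row-insert the values π_1, π_2, … into P one at a time, bumping the leftmost entry strictly greater than the inserted value down to the next row. The recording tableau Q records, in position (i, j), the step at which that cell was added to P.
  Insert 5 (step 1): P = [5];  Q = [1]
  Insert 1 (step 2): P = [1] / [5];  Q = [1] / [2]
  Insert 2 (step 3): P = [1, 2] / [5];  Q = [1, 3] / [2]
  Insert 6 (step 4): P = [1, 2, 6] / [5];  Q = [1, 3, 4] / [2]
  Insert 7 (step 5): P = [1, 2, 6, 7] / [5];  Q = [1, 3, 4, 5] / [2]
  Insert 3 (step 6): P = [1, 2, 3, 7] / [5, 6];  Q = [1, 3, 4, 5] / [2, 6]
  Insert 4 (step 7): P = [1, 2, 3, 4] / [5, 6, 7];  Q = [1, 3, 4, 5] / [2, 6, 7]
Final shape: (4, 3).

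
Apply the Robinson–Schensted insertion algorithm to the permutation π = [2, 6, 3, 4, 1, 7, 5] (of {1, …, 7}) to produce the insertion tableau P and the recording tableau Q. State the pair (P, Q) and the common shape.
P = [1, 3, 4, 5] / [2, 7] / [6];  Q = [1, 2, 4, 6] / [3, 7] / [5];  common shape = (4, 2, 1)

Row-insert the values π_1, π_2, … into P one at a time, bumping the leftmost entry strictly greater than the inserted value down to the next row. The recording tableau Q records, in position (i, j), the step at which that cell was added to P.
  Insert 2 (step 1): P = [2];  Q = [1]
  Insert 6 (step 2): P = [2, 6];  Q = [1, 2]
  Insert 3 (step 3): P = [2, 3] / [6];  Q = [1, 2] / [3]
  Insert 4 (step 4): P = [2, 3, 4] / [6];  Q = [1, 2, 4] / [3]
  Insert 1 (step 5): P = [1, 3, 4] / [2] / [6];  Q = [1, 2, 4] / [3] / [5]
  Insert 7 (step 6): P = [1, 3, 4, 7] / [2] / [6];  Q = [1, 2, 4, 6] / [3] / [5]
  Insert 5 (step 7): P = [1, 3, 4, 5] / [2, 7] / [6];  Q = [1, 2, 4, 6] / [3, 7] / [5]
Final shape: (4, 2, 1).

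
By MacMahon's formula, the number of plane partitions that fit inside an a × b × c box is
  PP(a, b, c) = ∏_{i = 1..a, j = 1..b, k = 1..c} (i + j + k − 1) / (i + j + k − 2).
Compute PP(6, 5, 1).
PP(6, 5, 1) = 462

Evaluate the triple product over i = 1..6, j = 1..5, k = 1..1. The factors are (2/1) · (3/2) · (4/3) · (5/4) · (6/5) · (3/2) · (4/3) · (5/4) · … (30 factors total). The numerators and denominators telescope so the product is an integer; carrying out the multiplication exactly gives PP(6, 5, 1) = 462.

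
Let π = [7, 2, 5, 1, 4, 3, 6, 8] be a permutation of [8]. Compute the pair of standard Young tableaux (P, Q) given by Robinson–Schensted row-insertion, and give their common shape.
P = [1, 3, 6, 8] / [2, 4] / [5] / [7];  Q = [1, 3, 7, 8] / [2, 5] / [4] / [6];  common shape = (4, 2, 1, 1)

Row-insert the values π_1, π_2, … into P one at a time, bumping the leftmost entry strictly greater than the inserted value down to the next row. The recording tableau Q records, in position (i, j), the step at which that cell was added to P.
  Insert 7 (step 1): P = [7];  Q = [1]
  Insert 2 (step 2): P = [2] / [7];  Q = [1] / [2]
  Insert 5 (step 3): P = [2, 5] / [7];  Q = [1, 3] / [2]
  Insert 1 (step 4): P = [1, 5] / [2] / [7];  Q = [1, 3] / [2] / [4]
  Insert 4 (step 5): P = [1, 4] / [2, 5] / [7];  Q = [1, 3] / [2, 5] / [4]
  Insert 3 (step 6): P = [1, 3] / [2, 4] / [5] / [7];  Q = [1, 3] / [2, 5] / [4] / [6]
  Insert 6 (step 7): P = [1, 3, 6] / [2, 4] / [5] / [7];  Q = [1, 3, 7] / [2, 5] / [4] / [6]
  Insert 8 (step 8): P = [1, 3, 6, 8] / [2, 4] / [5] / [7];  Q = [1, 3, 7, 8] / [2, 5] / [4] / [6]
Final shape: (4, 2, 1, 1).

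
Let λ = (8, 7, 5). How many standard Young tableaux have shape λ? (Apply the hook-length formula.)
# SYT of shape (8, 7, 5) = 4157010

Hook-length formula: f^λ = n! / Π hook(c), product over all cells c of the Young diagram. For λ = (8, 7, 5), n = 20 boxes. Hook lengths by row (left-to-right, top-to-bottom): [10, 9, 8, 7, 6, 4, 3, 1]; [8, 7, 6, 5, 4, 2, 1]; [5, 4, 3, 2, 1]. Product of hooks = 585252864000. So f^λ = 20! / 585252864000 = 2432902008176640000 / 585252864000 = 4157010.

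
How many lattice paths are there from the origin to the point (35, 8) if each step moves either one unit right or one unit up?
Number of paths = 145008513

A monotone lattice path from (0, 0) to (35, 8) consists of 35 east steps and 8 north steps in some order, so it is determined by which 35 of the 43 steps are east. The count is C(43, 35) = 145008513.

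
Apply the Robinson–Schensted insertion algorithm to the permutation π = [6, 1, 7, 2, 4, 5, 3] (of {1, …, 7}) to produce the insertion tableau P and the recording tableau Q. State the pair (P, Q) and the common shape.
P = [1, 2, 3, 5] / [4, 7] / [6];  Q = [1, 3, 5, 6] / [2, 4] / [7];  common shape = (4, 2, 1)

Row-insert the values π_1, π_2, … into P one at a time, bumping the leftmost entry strictly greater than the inserted value down to the next row. The recording tableau Q records, in position (i, j), the step at which that cell was added to P.
  Insert 6 (step 1): P = [6];  Q = [1]
  Insert 1 (step 2): P = [1] / [6];  Q = [1] / [2]
  Insert 7 (step 3): P = [1, 7] / [6];  Q = [1, 3] / [2]
  Insert 2 (step 4): P = [1, 2] / [6, 7];  Q = [1, 3] / [2, 4]
  Insert 4 (step 5): P = [1, 2, 4] / [6, 7];  Q = [1, 3, 5] / [2, 4]
  Insert 5 (step 6): P = [1, 2, 4, 5] / [6, 7];  Q = [1, 3, 5, 6] / [2, 4]
  Insert 3 (step 7): P = [1, 2, 3, 5] / [4, 7] / [6];  Q = [1, 3, 5, 6] / [2, 4] / [7]
Final shape: (4, 2, 1).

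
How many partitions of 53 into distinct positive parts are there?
q(53) = 5120

A partition into distinct parts is a strictly decreasing sequence summing to n. The recurrence d(n, m) = d(n, m−1) + d(n−m, m−1) (use part m at most once) with q(n) = d(n, n) gives q(53) = 5120. (Euler's theorem: # distinct-part partitions = # odd-part partitions.)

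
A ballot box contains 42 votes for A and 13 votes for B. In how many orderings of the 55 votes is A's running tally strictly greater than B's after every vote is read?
Strict-lead orderings = 765169213410

Total orderings of the 55 votes with 42 for A: C(55, 42) = 1451182990950. By the Bertrand ballot formula (Cycle Lemma / reflection principle), the number of orderings in which A is strictly ahead of B throughout is (p − q)/(p + q) · C(p + q, p) = (42 − 13)/(42 + 13) · 1451182990950 = 765169213410.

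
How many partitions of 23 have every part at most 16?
p(23, parts ≤ 16) = 1225

Use the recurrence p(n, m) = p(n, m−1) + p(n−m, m): either the largest part is < m (count p(n, m−1)) or the largest part is exactly m (remove one copy of m, count p(n−m, m)). With p(0, ·) = 1 this gives p(23, parts ≤ 16) = 1225. (By conjugating Young diagrams, this also counts partitions of 23 into at most 16 parts.)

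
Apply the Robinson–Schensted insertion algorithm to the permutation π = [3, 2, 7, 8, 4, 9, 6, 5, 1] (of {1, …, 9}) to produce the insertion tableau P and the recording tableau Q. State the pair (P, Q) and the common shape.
P = [1, 4, 5, 9] / [2, 6, 8] / [3] / [7];  Q = [1, 3, 4, 6] / [2, 5, 7] / [8] / [9];  common shape = (4, 3, 1, 1)

Row-insert the values π_1, π_2, … into P one at a time, bumping the leftmost entry strictly greater than the inserted value down to the next row. The recording tableau Q records, in position (i, j), the step at which that cell was added to P.
  Insert 3 (step 1): P = [3];  Q = [1]
  Insert 2 (step 2): P = [2] / [3];  Q = [1] / [2]
  Insert 7 (step 3): P = [2, 7] / [3];  Q = [1, 3] / [2]
  Insert 8 (step 4): P = [2, 7, 8] / [3];  Q = [1, 3, 4] / [2]
  Insert 4 (step 5): P = [2, 4, 8] / [3, 7];  Q = [1, 3, 4] / [2, 5]
  Insert 9 (step 6): P = [2, 4, 8, 9] / [3, 7];  Q = [1, 3, 4, 6] / [2, 5]
  Insert 6 (step 7): P = [2, 4, 6, 9] / [3, 7, 8];  Q = [1, 3, 4, 6] / [2, 5, 7]
  Insert 5 (step 8): P = [2, 4, 5, 9] / [3, 6, 8] / [7];  Q = [1, 3, 4, 6] / [2, 5, 7] / [8]
  Insert 1 (step 9): P = [1, 4, 5, 9] / [2, 6, 8] / [3] / [7];  Q = [1, 3, 4, 6] / [2, 5, 7] / [8] / [9]
Final shape: (4, 3, 1, 1).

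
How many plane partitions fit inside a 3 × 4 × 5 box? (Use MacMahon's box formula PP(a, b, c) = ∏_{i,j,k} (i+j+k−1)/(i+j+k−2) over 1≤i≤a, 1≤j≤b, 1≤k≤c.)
PP(3, 4, 5) = 116424

Evaluate the triple product over i = 1..3, j = 1..4, k = 1..5. The factors are (2/1) · (3/2) · (4/3) · (5/4) · (6/5) · (3/2) · (4/3) · (5/4) · … (60 factors total). The numerators and denominators telescope so the product is an integer; carrying out the multiplication exactly gives PP(3, 4, 5) = 116424.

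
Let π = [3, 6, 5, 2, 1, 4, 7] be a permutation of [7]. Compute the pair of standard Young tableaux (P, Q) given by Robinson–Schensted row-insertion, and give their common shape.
P = [1, 4, 7] / [2, 5] / [3] / [6];  Q = [1, 2, 7] / [3, 6] / [4] / [5];  common shape = (3, 2, 1, 1)

Row-insert the values π_1, π_2, … into P one at a time, bumping the leftmost entry strictly greater than the inserted value down to the next row. The recording tableau Q records, in position (i, j), the step at which that cell was added to P.
  Insert 3 (step 1): P = [3];  Q = [1]
  Insert 6 (step 2): P = [3, 6];  Q = [1, 2]
  Insert 5 (step 3): P = [3, 5] / [6];  Q = [1, 2] / [3]
  Insert 2 (step 4): P = [2, 5] / [3] / [6];  Q = [1, 2] / [3] / [4]
  Insert 1 (step 5): P = [1, 5] / [2] / [3] / [6];  Q = [1, 2] / [3] / [4] / [5]
  Insert 4 (step 6): P = [1, 4] / [2, 5] / [3] / [6];  Q = [1, 2] / [3, 6] / [4] / [5]
  Insert 7 (step 7): P = [1, 4, 7] / [2, 5] / [3] / [6];  Q = [1, 2, 7] / [3, 6] / [4] / [5]
Final shape: (3, 2, 1, 1).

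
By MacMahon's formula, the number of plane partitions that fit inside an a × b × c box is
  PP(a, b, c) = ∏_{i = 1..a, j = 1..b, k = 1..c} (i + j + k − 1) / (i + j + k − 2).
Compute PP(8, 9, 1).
PP(8, 9, 1) = 24310

Evaluate the triple product over i = 1..8, j = 1..9, k = 1..1. The factors are (2/1) · (3/2) · (4/3) · (5/4) · (6/5) · (7/6) · (8/7) · (9/8) · … (72 factors total). The numerators and denominators telescope so the product is an integer; carrying out the multiplication exactly gives PP(8, 9, 1) = 24310.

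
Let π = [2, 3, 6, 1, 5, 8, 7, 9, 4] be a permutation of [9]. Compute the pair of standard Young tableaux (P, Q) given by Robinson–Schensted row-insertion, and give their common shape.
P = [1, 3, 4, 7, 9] / [2, 5, 8] / [6];  Q = [1, 2, 3, 6, 8] / [4, 5, 7] / [9];  common shape = (5, 3, 1)

Row-insert the values π_1, π_2, … into P one at a time, bumping the leftmost entry strictly greater than the inserted value down to the next row. The recording tableau Q records, in position (i, j), the step at which that cell was added to P.
  Insert 2 (step 1): P = [2];  Q = [1]
  Insert 3 (step 2): P = [2, 3];  Q = [1, 2]
  Insert 6 (step 3): P = [2, 3, 6];  Q = [1, 2, 3]
  Insert 1 (step 4): P = [1, 3, 6] / [2];  Q = [1, 2, 3] / [4]
  Insert 5 (step 5): P = [1, 3, 5] / [2, 6];  Q = [1, 2, 3] / [4, 5]
  Insert 8 (step 6): P = [1, 3, 5, 8] / [2, 6];  Q = [1, 2, 3, 6] / [4, 5]
  Insert 7 (step 7): P = [1, 3, 5, 7] / [2, 6, 8];  Q = [1, 2, 3, 6] / [4, 5, 7]
  Insert 9 (step 8): P = [1, 3, 5, 7, 9] / [2, 6, 8];  Q = [1, 2, 3, 6, 8] / [4, 5, 7]
  Insert 4 (step 9): P = [1, 3, 4, 7, 9] / [2, 5, 8] / [6];  Q = [1, 2, 3, 6, 8] / [4, 5, 7] / [9]
Final shape: (5, 3, 1).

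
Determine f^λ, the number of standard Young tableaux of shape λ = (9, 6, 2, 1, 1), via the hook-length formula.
# SYT of shape (9, 6, 2, 1, 1) = 8953560

Hook-length formula: f^λ = n! / Π hook(c), product over all cells c of the Young diagram. For λ = (9, 6, 2, 1, 1), n = 19 boxes. Hook lengths by row (left-to-right, top-to-bottom): [13, 10, 8, 7, 6, 5, 3, 2, 1]; [9, 6, 4, 3, 2, 1]; [4, 1]; [2]; [1]. Product of hooks = 13586227200. So f^λ = 19! / 13586227200 = 121645100408832000 / 13586227200 = 8953560.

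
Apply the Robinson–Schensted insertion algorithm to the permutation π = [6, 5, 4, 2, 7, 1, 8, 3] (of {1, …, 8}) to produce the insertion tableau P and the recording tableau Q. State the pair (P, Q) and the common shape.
P = [1, 3, 8] / [2, 7] / [4] / [5] / [6];  Q = [1, 5, 7] / [2, 8] / [3] / [4] / [6];  common shape = (3, 2, 1, 1, 1)

Row-insert the values π_1, π_2, … into P one at a time, bumping the leftmost entry strictly greater than the inserted value down to the next row. The recording tableau Q records, in position (i, j), the step at which that cell was added to P.
  Insert 6 (step 1): P = [6];  Q = [1]
  Insert 5 (step 2): P = [5] / [6];  Q = [1] / [2]
  Insert 4 (step 3): P = [4] / [5] / [6];  Q = [1] / [2] / [3]
  Insert 2 (step 4): P = [2] / [4] / [5] / [6];  Q = [1] / [2] / [3] / [4]
  Insert 7 (step 5): P = [2, 7] / [4] / [5] / [6];  Q = [1, 5] / [2] / [3] / [4]
  Insert 1 (step 6): P = [1, 7] / [2] / [4] / [5] / [6];  Q = [1, 5] / [2] / [3] / [4] / [6]
  Insert 8 (step 7): P = [1, 7, 8] / [2] / [4] / [5] / [6];  Q = [1, 5, 7] / [2] / [3] / [4] / [6]
  Insert 3 (step 8): P = [1, 3, 8] / [2, 7] / [4] / [5] / [6];  Q = [1, 5, 7] / [2, 8] / [3] / [4] / [6]
Final shape: (3, 2, 1, 1, 1).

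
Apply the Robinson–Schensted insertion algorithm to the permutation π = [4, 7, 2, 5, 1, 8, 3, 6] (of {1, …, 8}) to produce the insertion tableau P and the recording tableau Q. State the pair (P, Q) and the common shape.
P = [1, 3, 6] / [2, 5, 8] / [4, 7];  Q = [1, 2, 6] / [3, 4, 8] / [5, 7];  common shape = (3, 3, 2)

Row-insert the values π_1, π_2, … into P one at a time, bumping the leftmost entry strictly greater than the inserted value down to the next row. The recording tableau Q records, in position (i, j), the step at which that cell was added to P.
  Insert 4 (step 1): P = [4];  Q = [1]
  Insert 7 (step 2): P = [4, 7];  Q = [1, 2]
  Insert 2 (step 3): P = [2, 7] / [4];  Q = [1, 2] / [3]
  Insert 5 (step 4): P = [2, 5] / [4, 7];  Q = [1, 2] / [3, 4]
  Insert 1 (step 5): P = [1, 5] / [2, 7] / [4];  Q = [1, 2] / [3, 4] / [5]
  Insert 8 (step 6): P = [1, 5, 8] / [2, 7] / [4];  Q = [1, 2, 6] / [3, 4] / [5]
  Insert 3 (step 7): P = [1, 3, 8] / [2, 5] / [4, 7];  Q = [1, 2, 6] / [3, 4] / [5, 7]
  Insert 6 (step 8): P = [1, 3, 6] / [2, 5, 8] / [4, 7];  Q = [1, 2, 6] / [3, 4, 8] / [5, 7]
Final shape: (3, 3, 2).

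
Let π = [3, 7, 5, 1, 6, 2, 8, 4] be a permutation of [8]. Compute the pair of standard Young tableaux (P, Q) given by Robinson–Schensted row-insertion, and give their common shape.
P = [1, 2, 4, 8] / [3, 5, 6] / [7];  Q = [1, 2, 5, 7] / [3, 6, 8] / [4];  common shape = (4, 3, 1)

Row-insert the values π_1, π_2, … into P one at a time, bumping the leftmost entry strictly greater than the inserted value down to the next row. The recording tableau Q records, in position (i, j), the step at which that cell was added to P.
  Insert 3 (step 1): P = [3];  Q = [1]
  Insert 7 (step 2): P = [3, 7];  Q = [1, 2]
  Insert 5 (step 3): P = [3, 5] / [7];  Q = [1, 2] / [3]
  Insert 1 (step 4): P = [1, 5] / [3] / [7];  Q = [1, 2] / [3] / [4]
  Insert 6 (step 5): P = [1, 5, 6] / [3] / [7];  Q = [1, 2, 5] / [3] / [4]
  Insert 2 (step 6): P = [1, 2, 6] / [3, 5] / [7];  Q = [1, 2, 5] / [3, 6] / [4]
  Insert 8 (step 7): P = [1, 2, 6, 8] / [3, 5] / [7];  Q = [1, 2, 5, 7] / [3, 6] / [4]
  Insert 4 (step 8): P = [1, 2, 4, 8] / [3, 5, 6] / [7];  Q = [1, 2, 5, 7] / [3, 6, 8] / [4]
Final shape: (4, 3, 1).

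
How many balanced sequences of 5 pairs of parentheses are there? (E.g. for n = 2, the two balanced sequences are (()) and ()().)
C_5 = 42

These balanced parentheses are counted by the Catalan number C_n = (1/(n + 1)) · C(2n, n). For n = 5: C_5 = (1/6) · C(10, 5) = 252/6 = 42.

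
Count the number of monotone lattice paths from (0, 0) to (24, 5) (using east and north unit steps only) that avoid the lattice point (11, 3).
Number of paths = 80535

Total paths from (0, 0) to (24, 5): C(29, 24) = 118755. Paths through (11, 3): (paths (0, 0) → (11, 3)) × (paths (11, 3) → (24, 5)) = C(14, 11) · C(15, 13) = 364 · 105 = 38220. Avoidance count = 118755 − 38220 = 80535.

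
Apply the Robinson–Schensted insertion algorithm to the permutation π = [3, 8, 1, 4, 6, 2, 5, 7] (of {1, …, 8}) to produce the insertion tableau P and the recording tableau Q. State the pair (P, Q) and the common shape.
P = [1, 2, 5, 7] / [3, 4, 6] / [8];  Q = [1, 2, 5, 8] / [3, 4, 7] / [6];  common shape = (4, 3, 1)

Row-insert the values π_1, π_2, … into P one at a time, bumping the leftmost entry strictly greater than the inserted value down to the next row. The recording tableau Q records, in position (i, j), the step at which that cell was added to P.
  Insert 3 (step 1): P = [3];  Q = [1]
  Insert 8 (step 2): P = [3, 8];  Q = [1, 2]
  Insert 1 (step 3): P = [1, 8] / [3];  Q = [1, 2] / [3]
  Insert 4 (step 4): P = [1, 4] / [3, 8];  Q = [1, 2] / [3, 4]
  Insert 6 (step 5): P = [1, 4, 6] / [3, 8];  Q = [1, 2, 5] / [3, 4]
  Insert 2 (step 6): P = [1, 2, 6] / [3, 4] / [8];  Q = [1, 2, 5] / [3, 4] / [6]
  Insert 5 (step 7): P = [1, 2, 5] / [3, 4, 6] / [8];  Q = [1, 2, 5] / [3, 4, 7] / [6]
  Insert 7 (step 8): P = [1, 2, 5, 7] / [3, 4, 6] / [8];  Q = [1, 2, 5, 8] / [3, 4, 7] / [6]
Final shape: (4, 3, 1).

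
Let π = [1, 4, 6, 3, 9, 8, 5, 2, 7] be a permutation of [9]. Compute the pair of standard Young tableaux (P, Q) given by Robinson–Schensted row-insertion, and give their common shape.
P = [1, 2, 5, 7] / [3, 6, 8] / [4] / [9];  Q = [1, 2, 3, 5] / [4, 6, 9] / [7] / [8];  common shape = (4, 3, 1, 1)

Row-insert the values π_1, π_2, … into P one at a time, bumping the leftmost entry strictly greater than the inserted value down to the next row. The recording tableau Q records, in position (i, j), the step at which that cell was added to P.
  Insert 1 (step 1): P = [1];  Q = [1]
  Insert 4 (step 2): P = [1, 4];  Q = [1, 2]
  Insert 6 (step 3): P = [1, 4, 6];  Q = [1, 2, 3]
  Insert 3 (step 4): P = [1, 3, 6] / [4];  Q = [1, 2, 3] / [4]
  Insert 9 (step 5): P = [1, 3, 6, 9] / [4];  Q = [1, 2, 3, 5] / [4]
  Insert 8 (step 6): P = [1, 3, 6, 8] / [4, 9];  Q = [1, 2, 3, 5] / [4, 6]
  Insert 5 (step 7): P = [1, 3, 5, 8] / [4, 6] / [9];  Q = [1, 2, 3, 5] / [4, 6] / [7]
  Insert 2 (step 8): P = [1, 2, 5, 8] / [3, 6] / [4] / [9];  Q = [1, 2, 3, 5] / [4, 6] / [7] / [8]
  Insert 7 (step 9): P = [1, 2, 5, 7] / [3, 6, 8] / [4] / [9];  Q = [1, 2, 3, 5] / [4, 6, 9] / [7] / [8]
Final shape: (4, 3, 1, 1).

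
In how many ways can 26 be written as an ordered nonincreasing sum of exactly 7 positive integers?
p(26, 7 parts) = 300

Partitions of n into exactly k parts are in bijection with partitions of n − k into at most k parts (subtract 1 from each part). So p(26, exactly 7) = p(19, parts ≤ 7). Computing via the recurrence p(m, j) = p(m, j−1) + p(m−j, j) gives 300.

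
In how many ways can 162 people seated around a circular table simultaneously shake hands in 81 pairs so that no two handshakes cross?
C_81 = 4462290049988320482463241297506133183499654740

These noncrossing handshakes are counted by the Catalan number C_n = (1/(n + 1)) · C(2n, n). For n = 81: C_81 = (1/82) · C(162, 81) = 365907784099042279561985786395502921046971688680/82 = 4462290049988320482463241297506133183499654740.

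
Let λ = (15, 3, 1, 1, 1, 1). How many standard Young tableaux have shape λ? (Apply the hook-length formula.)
# SYT of shape (15, 3, 1, 1, 1, 1) = 1662804

Hook-length formula: f^λ = n! / Π hook(c), product over all cells c of the Young diagram. For λ = (15, 3, 1, 1, 1, 1), n = 22 boxes. Hook lengths by row (left-to-right, top-to-bottom): [20, 15, 14, 12, 11, 10, 9, 8, 7, 6, 5, 4, 3, 2, 1]; [7, 2, 1]; [4]; [3]; [2]; [1]. Product of hooks = 675967057920000. So f^λ = 22! / 675967057920000 = 1124000727777607680000 / 675967057920000 = 1662804.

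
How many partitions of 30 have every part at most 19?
p(30, parts ≤ 19) = 5465

Use the recurrence p(n, m) = p(n, m−1) + p(n−m, m): either the largest part is < m (count p(n, m−1)) or the largest part is exactly m (remove one copy of m, count p(n−m, m)). With p(0, ·) = 1 this gives p(30, parts ≤ 19) = 5465. (By conjugating Young diagrams, this also counts partitions of 30 into at most 19 parts.)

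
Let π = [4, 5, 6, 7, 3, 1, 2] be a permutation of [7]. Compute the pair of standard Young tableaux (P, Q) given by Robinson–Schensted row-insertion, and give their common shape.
P = [1, 2, 6, 7] / [3, 5] / [4];  Q = [1, 2, 3, 4] / [5, 7] / [6];  common shape = (4, 2, 1)

Row-insert the values π_1, π_2, … into P one at a time, bumping the leftmost entry strictly greater than the inserted value down to the next row. The recording tableau Q records, in position (i, j), the step at which that cell was added to P.
  Insert 4 (step 1): P = [4];  Q = [1]
  Insert 5 (step 2): P = [4, 5];  Q = [1, 2]
  Insert 6 (step 3): P = [4, 5, 6];  Q = [1, 2, 3]
  Insert 7 (step 4): P = [4, 5, 6, 7];  Q = [1, 2, 3, 4]
  Insert 3 (step 5): P = [3, 5, 6, 7] / [4];  Q = [1, 2, 3, 4] / [5]
  Insert 1 (step 6): P = [1, 5, 6, 7] / [3] / [4];  Q = [1, 2, 3, 4] / [5] / [6]
  Insert 2 (step 7): P = [1, 2, 6, 7] / [3, 5] / [4];  Q = [1, 2, 3, 4] / [5, 7] / [6]
Final shape: (4, 2, 1).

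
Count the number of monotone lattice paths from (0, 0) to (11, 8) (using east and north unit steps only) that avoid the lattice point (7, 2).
Number of paths = 68022

Total paths from (0, 0) to (11, 8): C(19, 11) = 75582. Paths through (7, 2): (paths (0, 0) → (7, 2)) × (paths (7, 2) → (11, 8)) = C(9, 7) · C(10, 4) = 36 · 210 = 7560. Avoidance count = 75582 − 7560 = 68022.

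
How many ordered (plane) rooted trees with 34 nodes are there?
C_33 = 212336130412243110

These ordered rooted trees are counted by the Catalan number C_n = (1/(n + 1)) · C(2n, n). For n = 33: C_33 = (1/34) · C(66, 33) = 7219428434016265740/34 = 212336130412243110.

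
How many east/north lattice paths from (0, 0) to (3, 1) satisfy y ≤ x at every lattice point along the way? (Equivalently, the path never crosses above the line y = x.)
Number of paths = 3

By the reflection principle (André's argument), the number of monotone paths to (3, 1) with n ≤ m that never go above y = x is C(4, 3) − C(4, 4) = 4 − 1 = 3.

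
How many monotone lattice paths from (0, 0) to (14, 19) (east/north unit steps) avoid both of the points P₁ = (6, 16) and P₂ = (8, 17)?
Number of paths = 782481447

Inclusion–exclusion. Total paths: C(33, 14) = 818809200. Through P₁: C(22, 6)·C(11, 8) = 12311145. Through P₂: C(25, 8)·C(8, 6) = 30284100. Since P₁ is strictly southwest of P₂, a monotone path through both must visit P₁ then P₂; paths through both = C(22, 6)·C(3, 2)·C(8, 6) = 6267492. Avoid both = 818809200 − 12311145 − 30284100 + 6267492 = 782481447.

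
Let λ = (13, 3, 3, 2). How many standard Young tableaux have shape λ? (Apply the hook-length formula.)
# SYT of shape (13, 3, 3, 2) = 4700619

Hook-length formula: f^λ = n! / Π hook(c), product over all cells c of the Young diagram. For λ = (13, 3, 3, 2), n = 21 boxes. Hook lengths by row (left-to-right, top-to-bottom): [16, 15, 13, 10, 9, 8, 7, 6, 5, 4, 3, 2, 1]; [5, 4, 2]; [4, 3, 1]; [2, 1]. Product of hooks = 10868981760000. So f^λ = 21! / 10868981760000 = 51090942171709440000 / 10868981760000 = 4700619.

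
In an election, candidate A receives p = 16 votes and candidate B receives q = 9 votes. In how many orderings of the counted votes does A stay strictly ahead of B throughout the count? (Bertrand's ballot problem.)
Strict-lead orderings = 572033

Total orderings of the 25 votes with 16 for A: C(25, 16) = 2042975. By the Bertrand ballot formula (Cycle Lemma / reflection principle), the number of orderings in which A is strictly ahead of B throughout is (p − q)/(p + q) · C(p + q, p) = (16 − 9)/(16 + 9) · 2042975 = 572033.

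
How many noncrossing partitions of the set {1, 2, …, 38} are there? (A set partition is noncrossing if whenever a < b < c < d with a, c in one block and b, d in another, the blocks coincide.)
C_38 = 176733862787006701400

These noncrossing partitions are counted by the Catalan number C_n = (1/(n + 1)) · C(2n, n). For n = 38: C_38 = (1/39) · C(76, 38) = 6892620648693261354600/39 = 176733862787006701400.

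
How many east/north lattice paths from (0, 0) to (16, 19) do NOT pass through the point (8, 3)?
Number of paths = 3938576235

Total paths from (0, 0) to (16, 19): C(35, 16) = 4059928950. Paths through (8, 3): (paths (0, 0) → (8, 3)) × (paths (8, 3) → (16, 19)) = C(11, 8) · C(24, 8) = 165 · 735471 = 121352715. Avoidance count = 4059928950 − 121352715 = 3938576235.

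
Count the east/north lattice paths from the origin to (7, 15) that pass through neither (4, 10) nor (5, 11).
Number of paths = 78998

Inclusion–exclusion. Total paths: C(22, 7) = 170544. Through P₁: C(14, 4)·C(8, 3) = 56056. Through P₂: C(16, 5)·C(6, 2) = 65520. Since P₁ is strictly southwest of P₂, a monotone path through both must visit P₁ then P₂; paths through both = C(14, 4)·C(2, 1)·C(6, 2) = 30030. Avoid both = 170544 − 56056 − 65520 + 30030 = 78998.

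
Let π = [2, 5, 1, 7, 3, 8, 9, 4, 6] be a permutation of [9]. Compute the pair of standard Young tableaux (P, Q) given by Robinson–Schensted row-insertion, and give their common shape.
P = [1, 3, 4, 6, 9] / [2, 5, 7, 8];  Q = [1, 2, 4, 6, 7] / [3, 5, 8, 9];  common shape = (5, 4)

Row-insert the values π_1, π_2, … into P one at a time, bumping the leftmost entry strictly greater than the inserted value down to the next row. The recording tableau Q records, in position (i, j), the step at which that cell was added to P.
  Insert 2 (step 1): P = [2];  Q = [1]
  Insert 5 (step 2): P = [2, 5];  Q = [1, 2]
  Insert 1 (step 3): P = [1, 5] / [2];  Q = [1, 2] / [3]
  Insert 7 (step 4): P = [1, 5, 7] / [2];  Q = [1, 2, 4] / [3]
  Insert 3 (step 5): P = [1, 3, 7] / [2, 5];  Q = [1, 2, 4] / [3, 5]
  Insert 8 (step 6): P = [1, 3, 7, 8] / [2, 5];  Q = [1, 2, 4, 6] / [3, 5]
  Insert 9 (step 7): P = [1, 3, 7, 8, 9] / [2, 5];  Q = [1, 2, 4, 6, 7] / [3, 5]
  Insert 4 (step 8): P = [1, 3, 4, 8, 9] / [2, 5, 7];  Q = [1, 2, 4, 6, 7] / [3, 5, 8]
  Insert 6 (step 9): P = [1, 3, 4, 6, 9] / [2, 5, 7, 8];  Q = [1, 2, 4, 6, 7] / [3, 5, 8, 9]
Final shape: (5, 4).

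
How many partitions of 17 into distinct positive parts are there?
q(17) = 38

A partition into distinct parts is a strictly decreasing sequence summing to n. The recurrence d(n, m) = d(n, m−1) + d(n−m, m−1) (use part m at most once) with q(n) = d(n, n) gives q(17) = 38. (Euler's theorem: # distinct-part partitions = # odd-part partitions.)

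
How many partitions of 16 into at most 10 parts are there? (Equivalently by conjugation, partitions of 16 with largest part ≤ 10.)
p(16, parts ≤ 10) = 212

Partitions of 16 with all parts ≤ 10: 10+6, 10+5+1, 10+4+2, 10+4+1+1, 10+3+3, 10+3+2+1, 10+3+1+1+1, 10+2+2+2, 10+2+2+1+1, 10+2+1+1+1+1, 10+1+1+1+1+1+1, 9+7, 9+6+1, 9+5+2, 9+5+1+1, 9+4+3, 9+4+2+1, 9+4+1+1+1, 9+3+3+1, 9+3+2+2, 9+3+2+1+1, 9+3+1+1+1+1, 9+2+2+2+1, 9+2+2+1+1+1, 9+2+1+1+1+1+1, 9+1+1+1+1+1+1+1, 8+8, 8+7+1, 8+6+2, 8+6+1+1, … (212 total). Count = 212.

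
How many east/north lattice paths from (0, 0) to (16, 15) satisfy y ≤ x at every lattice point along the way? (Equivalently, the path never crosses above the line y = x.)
Number of paths = 35357670

By the reflection principle (André's argument), the number of monotone paths to (16, 15) with n ≤ m that never go above y = x is C(31, 16) − C(31, 17) = 300540195 − 265182525 = 35357670.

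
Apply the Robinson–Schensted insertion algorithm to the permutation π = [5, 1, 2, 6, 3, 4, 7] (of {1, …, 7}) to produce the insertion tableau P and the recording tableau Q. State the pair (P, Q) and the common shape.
P = [1, 2, 3, 4, 7] / [5, 6];  Q = [1, 3, 4, 6, 7] / [2, 5];  common shape = (5, 2)

Row-insert the values π_1, π_2, … into P one at a time, bumping the leftmost entry strictly greater than the inserted value down to the next row. The recording tableau Q records, in position (i, j), the step at which that cell was added to P.
  Insert 5 (step 1): P = [5];  Q = [1]
  Insert 1 (step 2): P = [1] / [5];  Q = [1] / [2]
  Insert 2 (step 3): P = [1, 2] / [5];  Q = [1, 3] / [2]
  Insert 6 (step 4): P = [1, 2, 6] / [5];  Q = [1, 3, 4] / [2]
  Insert 3 (step 5): P = [1, 2, 3] / [5, 6];  Q = [1, 3, 4] / [2, 5]
  Insert 4 (step 6): P = [1, 2, 3, 4] / [5, 6];  Q = [1, 3, 4, 6] / [2, 5]
  Insert 7 (step 7): P = [1, 2, 3, 4, 7] / [5, 6];  Q = [1, 3, 4, 6, 7] / [2, 5]
Final shape: (5, 2).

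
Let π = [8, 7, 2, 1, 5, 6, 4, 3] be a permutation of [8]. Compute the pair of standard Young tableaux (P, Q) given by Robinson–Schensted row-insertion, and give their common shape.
P = [1, 3, 6] / [2, 4] / [5] / [7] / [8];  Q = [1, 5, 6] / [2, 7] / [3] / [4] / [8];  common shape = (3, 2, 1, 1, 1)

Row-insert the values π_1, π_2, … into P one at a time, bumping the leftmost entry strictly greater than the inserted value down to the next row. The recording tableau Q records, in position (i, j), the step at which that cell was added to P.
  Insert 8 (step 1): P = [8];  Q = [1]
  Insert 7 (step 2): P = [7] / [8];  Q = [1] / [2]
  Insert 2 (step 3): P = [2] / [7] / [8];  Q = [1] / [2] / [3]
  Insert 1 (step 4): P = [1] / [2] / [7] / [8];  Q = [1] / [2] / [3] / [4]
  Insert 5 (step 5): P = [1, 5] / [2] / [7] / [8];  Q = [1, 5] / [2] / [3] / [4]
  Insert 6 (step 6): P = [1, 5, 6] / [2] / [7] / [8];  Q = [1, 5, 6] / [2] / [3] / [4]
  Insert 4 (step 7): P = [1, 4, 6] / [2, 5] / [7] / [8];  Q = [1, 5, 6] / [2, 7] / [3] / [4]
  Insert 3 (step 8): P = [1, 3, 6] / [2, 4] / [5] / [7] / [8];  Q = [1, 5, 6] / [2, 7] / [3] / [4] / [8]
Final shape: (3, 2, 1, 1, 1).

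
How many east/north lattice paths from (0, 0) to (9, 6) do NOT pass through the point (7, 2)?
Number of paths = 4465

Total paths from (0, 0) to (9, 6): C(15, 9) = 5005. Paths through (7, 2): (paths (0, 0) → (7, 2)) × (paths (7, 2) → (9, 6)) = C(9, 7) · C(6, 2) = 36 · 15 = 540. Avoidance count = 5005 − 540 = 4465.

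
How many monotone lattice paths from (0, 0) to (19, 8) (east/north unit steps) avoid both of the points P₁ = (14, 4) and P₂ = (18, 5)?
Number of paths = 1761119

Inclusion–exclusion. Total paths: C(27, 19) = 2220075. Through P₁: C(18, 14)·C(9, 5) = 385560. Through P₂: C(23, 18)·C(4, 1) = 134596. Since P₁ is strictly southwest of P₂, a monotone path through both must visit P₁ then P₂; paths through both = C(18, 14)·C(5, 4)·C(4, 1) = 61200. Avoid both = 2220075 − 385560 − 134596 + 61200 = 1761119.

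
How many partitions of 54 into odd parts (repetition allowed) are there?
p_odd(54) = 5718

Enumerate partitions using only odd parts via the recurrence o(n, m) = o(n, m−2) + o(n−m, m) over odd m, starting from the largest odd part ≤ n. This gives p_odd(54) = 5718. (Euler's theorem: equals the count of distinct-part partitions.)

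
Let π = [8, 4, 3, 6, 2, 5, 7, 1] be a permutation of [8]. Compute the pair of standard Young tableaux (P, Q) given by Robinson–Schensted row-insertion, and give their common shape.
P = [1, 5, 7] / [2, 6] / [3] / [4] / [8];  Q = [1, 4, 7] / [2, 6] / [3] / [5] / [8];  common shape = (3, 2, 1, 1, 1)

Row-insert the values π_1, π_2, … into P one at a time, bumping the leftmost entry strictly greater than the inserted value down to the next row. The recording tableau Q records, in position (i, j), the step at which that cell was added to P.
  Insert 8 (step 1): P = [8];  Q = [1]
  Insert 4 (step 2): P = [4] / [8];  Q = [1] / [2]
  Insert 3 (step 3): P = [3] / [4] / [8];  Q = [1] / [2] / [3]
  Insert 6 (step 4): P = [3, 6] / [4] / [8];  Q = [1, 4] / [2] / [3]
  Insert 2 (step 5): P = [2, 6] / [3] / [4] / [8];  Q = [1, 4] / [2] / [3] / [5]
  Insert 5 (step 6): P = [2, 5] / [3, 6] / [4] / [8];  Q = [1, 4] / [2, 6] / [3] / [5]
  Insert 7 (step 7): P = [2, 5, 7] / [3, 6] / [4] / [8];  Q = [1, 4, 7] / [2, 6] / [3] / [5]
  Insert 1 (step 8): P = [1, 5, 7] / [2, 6] / [3] / [4] / [8];  Q = [1, 4, 7] / [2, 6] / [3] / [5] / [8]
Final shape: (3, 2, 1, 1, 1).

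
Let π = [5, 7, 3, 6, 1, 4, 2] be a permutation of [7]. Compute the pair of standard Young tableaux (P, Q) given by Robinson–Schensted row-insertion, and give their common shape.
P = [1, 2] / [3, 4] / [5, 6] / [7];  Q = [1, 2] / [3, 4] / [5, 6] / [7];  common shape = (2, 2, 2, 1)

Row-insert the values π_1, π_2, … into P one at a time, bumping the leftmost entry strictly greater than the inserted value down to the next row. The recording tableau Q records, in position (i, j), the step at which that cell was added to P.
  Insert 5 (step 1): P = [5];  Q = [1]
  Insert 7 (step 2): P = [5, 7];  Q = [1, 2]
  Insert 3 (step 3): P = [3, 7] / [5];  Q = [1, 2] / [3]
  Insert 6 (step 4): P = [3, 6] / [5, 7];  Q = [1, 2] / [3, 4]
  Insert 1 (step 5): P = [1, 6] / [3, 7] / [5];  Q = [1, 2] / [3, 4] / [5]
  Insert 4 (step 6): P = [1, 4] / [3, 6] / [5, 7];  Q = [1, 2] / [3, 4] / [5, 6]
  Insert 2 (step 7): P = [1, 2] / [3, 4] / [5, 6] / [7];  Q = [1, 2] / [3, 4] / [5, 6] / [7]
Final shape: (2, 2, 2, 1).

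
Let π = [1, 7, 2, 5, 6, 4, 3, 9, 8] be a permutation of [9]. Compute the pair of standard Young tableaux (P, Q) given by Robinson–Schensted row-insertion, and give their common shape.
P = [1, 2, 3, 6, 8] / [4, 9] / [5] / [7];  Q = [1, 2, 4, 5, 8] / [3, 9] / [6] / [7];  common shape = (5, 2, 1, 1)

Row-insert the values π_1, π_2, … into P one at a time, bumping the leftmost entry strictly greater than the inserted value down to the next row. The recording tableau Q records, in position (i, j), the step at which that cell was added to P.
  Insert 1 (step 1): P = [1];  Q = [1]
  Insert 7 (step 2): P = [1, 7];  Q = [1, 2]
  Insert 2 (step 3): P = [1, 2] / [7];  Q = [1, 2] / [3]
  Insert 5 (step 4): P = [1, 2, 5] / [7];  Q = [1, 2, 4] / [3]
  Insert 6 (step 5): P = [1, 2, 5, 6] / [7];  Q = [1, 2, 4, 5] / [3]
  Insert 4 (step 6): P = [1, 2, 4, 6] / [5] / [7];  Q = [1, 2, 4, 5] / [3] / [6]
  Insert 3 (step 7): P = [1, 2, 3, 6] / [4] / [5] / [7];  Q = [1, 2, 4, 5] / [3] / [6] / [7]
  Insert 9 (step 8): P = [1, 2, 3, 6, 9] / [4] / [5] / [7];  Q = [1, 2, 4, 5, 8] / [3] / [6] / [7]
  Insert 8 (step 9): P = [1, 2, 3, 6, 8] / [4, 9] / [5] / [7];  Q = [1, 2, 4, 5, 8] / [3, 9] / [6] / [7]
Final shape: (5, 2, 1, 1).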